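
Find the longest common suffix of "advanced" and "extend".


Word 1: "advanced"
Word 2: "extend"
Comparing from end:
  Pos -1: 'd' == 'd'
  Pos -2: 'e' != 'n' (stop)
LCS = "d" (length 1)


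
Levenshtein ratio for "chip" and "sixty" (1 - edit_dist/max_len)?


Word 1: "chip" (length 4)
Word 2: "sixty" (length 5)
One optimal edit sequence:
  1. insert 's'  (+1)
  2. substitute 'c' -> 'i'  (+1)
  3. substitute 'h' -> 'x'  (+1)
  4. substitute 'i' -> 't'  (+1)
  5. substitute 'p' -> 'y'  (+1)
Edit distance = 5
Max length = max(4, 5) = 5
Similarity = 1 - 5/5
= 0.0000


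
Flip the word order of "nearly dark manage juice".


Original: "nearly dark manage juice"
Words (1..n): nearly | dark | manage | juice
Reversed (n..1): juice | manage | dark | nearly
Result = "juice manage dark nearly"


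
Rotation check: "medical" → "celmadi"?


Word: "medical", Candidate: "celmadi"
Method: check if candidate is substring of word+word
"medicalmedical" contains "celmadi"? No
Is rotation = No


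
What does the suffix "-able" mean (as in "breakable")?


Suffix: -able
Example: breakable (break + -able)
Meaning = capable of


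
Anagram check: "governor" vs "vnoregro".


Word 1: "governor" → sorted: egnoorrv
Word 2: "vnoregro" → sorted: egnoorrv
Same letters? egnoorrv == egnoorrv
Anagram = Yes


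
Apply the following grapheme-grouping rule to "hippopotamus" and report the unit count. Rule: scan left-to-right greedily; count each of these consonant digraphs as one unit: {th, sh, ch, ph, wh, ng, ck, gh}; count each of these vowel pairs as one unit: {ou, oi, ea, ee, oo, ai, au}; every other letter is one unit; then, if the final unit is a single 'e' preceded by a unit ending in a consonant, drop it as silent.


Word: "hippopotamus" (12 letters)
Left-to-right scan:
  1. 'h' (letter)
  2. 'i' (letter)
  3. 'p' (letter)
  4. 'p' (letter)
  5. 'o' (letter)
  6. 'p' (letter)
  7. 'o' (letter)
  8. 't' (letter)
  9. 'a' (letter)
  10. 'm' (letter)
  11. 'u' (letter)
  12. 's' (letter)
Units from scan: 12
Sound units = 12 units


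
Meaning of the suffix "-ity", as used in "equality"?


Suffix: -ity
Example: equality (equal + -ity)
Meaning = quality of


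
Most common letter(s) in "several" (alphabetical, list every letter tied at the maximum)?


Word: "several"
Letter counts:
  'a': 1
  'e': 2
  'l': 1
  'r': 1
  's': 1
  'v': 1
Maximum count = 2
Most frequent = 'e' (2 times each)


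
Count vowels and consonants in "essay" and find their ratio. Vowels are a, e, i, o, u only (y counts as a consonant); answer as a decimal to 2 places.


Word: "essay"
Vowels (a,e,i,o,u): 2
Consonants: 3
Ratio = 2/3
= 0.67


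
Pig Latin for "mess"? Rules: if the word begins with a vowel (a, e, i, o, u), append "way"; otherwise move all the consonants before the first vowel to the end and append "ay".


Word: "mess"
Starts with consonant(s) → move to end, add 'ay'
Consonant cluster: "m"
Pig Latin = "essmay"


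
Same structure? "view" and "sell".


Pattern of "view": [0, 1, 2, 3]
Pattern of "sell": [0, 1, 2, 2]
Patterns do not match
Same pattern = No


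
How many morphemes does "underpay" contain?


Word: "underpay"
Morphemes: under- + pay
Each morpheme carries meaning
= 2 morphemes


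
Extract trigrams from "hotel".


Word: "hotel" (length 5)
Number of trigrams = 5 - 3 + 1 = 3
  Position 0: "hot"
  Position 1: "ote"
  Position 2: "tel"
Trigrams = "hot", "ote", "tel"


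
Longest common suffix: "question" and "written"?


Word 1: "question"
Word 2: "written"
Comparing from end:
  Pos -1: 'n' == 'n'
  Pos -2: 'o' != 'e' (stop)
LCS = "n" (length 1)


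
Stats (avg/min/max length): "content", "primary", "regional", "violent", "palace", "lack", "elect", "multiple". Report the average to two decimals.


Lengths: "content"=7, "primary"=7, "regional"=8, "violent"=7, "palace"=6, "lack"=4, "elect"=5, "multiple"=8
Sum = 52, Count = 8
Average = 52/8 = 6.50
= avg=6.50, min=4, max=8


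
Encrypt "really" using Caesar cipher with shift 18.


Word: "really"
Shift: 18
Each letter → (letter + shift) mod 26:
  'r' (17) + 18 = 9 → 'j'
  'e' (4) + 18 = 22 → 'w'
  'a' (0) + 18 = 18 → 's'
  'l' (11) + 18 = 3 → 'd'
  'l' (11) + 18 = 3 → 'd'
  'y' (24) + 18 = 16 → 'q'
Result = "jwsddq"


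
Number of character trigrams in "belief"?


Word: "belief" (length 6)
Number of 3-grams = length - 3 + 1 = 6 - 3 + 1
= 4


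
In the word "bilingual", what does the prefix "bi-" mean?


Prefix: bi-
Example: bilingual = bi- + lingual
Meaning = two


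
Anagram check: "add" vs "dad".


Word 1: "add" → sorted: add
Word 2: "dad" → sorted: add
Same letters? add == add
Anagram = Yes


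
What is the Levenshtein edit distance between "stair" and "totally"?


Word 1: "stair" (length 5)
Word 2: "totally" (length 7)
One optimal edit sequence (insert/delete/substitute each cost 1):
  1. insert 't'  (+1)
  2. substitute 's' -> 'o'  (+1)
  3. keep 't'
  4. keep 'a'
  5. insert 'l'  (+1)
  6. substitute 'i' -> 'l'  (+1)
  7. substitute 'r' -> 'y'  (+1)
Total edit operations: 5
Edit distance = 5


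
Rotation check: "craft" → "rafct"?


Word: "craft", Candidate: "rafct"
Method: check if candidate is substring of word+word
"craftcraft" contains "rafct"? No
Is rotation = No


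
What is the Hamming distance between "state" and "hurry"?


Comparing character by character (same length = 5):
  Pos 0: 's' vs 'h' !=
  Pos 1: 't' vs 'u' !=
  Pos 2: 'a' vs 'r' !=
  Pos 3: 't' vs 'r' !=
  Pos 4: 'e' vs 'y' !=
Hamming distance = 5


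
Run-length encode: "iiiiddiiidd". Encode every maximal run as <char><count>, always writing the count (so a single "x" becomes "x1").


String: "iiiiddiiidd"
Scanning for consecutive runs:
  'i' x 4
  'd' x 2
  'i' x 3
  'd' x 2
RLE = "i4d2i3d2"


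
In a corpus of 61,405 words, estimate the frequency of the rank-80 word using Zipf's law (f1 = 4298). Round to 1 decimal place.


Zipf's law: f(r) = f(1) / r
f(1) = 4298
f(80) = 4298 / 80
= 53.7 occurrences


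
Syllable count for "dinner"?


Word: "dinner"
Syllable breakdown: din | ner
Counting: 2 parts
= 2 syllables


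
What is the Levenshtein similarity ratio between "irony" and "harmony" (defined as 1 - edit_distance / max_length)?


Word 1: "irony" (length 5)
Word 2: "harmony" (length 7)
One optimal edit sequence:
  1. insert 'h'  (+1)
  2. substitute 'i' -> 'a'  (+1)
  3. keep 'r'
  4. insert 'm'  (+1)
  5. keep 'o'
  6. keep 'n'
  7. keep 'y'
Edit distance = 3
Max length = max(5, 7) = 7
Similarity = 1 - 3/7
= 0.5714


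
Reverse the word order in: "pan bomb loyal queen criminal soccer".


Original: "pan bomb loyal queen criminal soccer"
Words (1..n): pan | bomb | loyal | queen | criminal | soccer
Reversed (n..1): soccer | criminal | queen | loyal | bomb | pan
Result = "soccer criminal queen loyal bomb pan"


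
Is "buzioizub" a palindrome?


Word: "buzioizub"
Reversed: "buzioizub"
Forward == Backward? buzioizub == buzioizub
Palindrome = Yes


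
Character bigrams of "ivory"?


Word: "ivory" (length 5)
Number of bigrams = 5 - 2 + 1 = 4
  Position 0: "iv"
  Position 1: "vo"
  Position 2: "or"
  Position 3: "ry"
Bigrams = "iv", "vo", "or", "ry"


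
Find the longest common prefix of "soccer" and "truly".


Word 1: "soccer"
Word 2: "truly"
Comparing from start:
  Pos 0: 's' != 't' (stop)
LCP = "" (length 0)


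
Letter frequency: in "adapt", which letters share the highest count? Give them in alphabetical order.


Word: "adapt"
Letter counts:
  'a': 2
  'd': 1
  'p': 1
  't': 1
Maximum count = 2
Most frequent = 'a' (2 times each)


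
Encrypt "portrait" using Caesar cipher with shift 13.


Word: "portrait"
Shift: 13
Each letter → (letter + shift) mod 26:
  'p' (15) + 13 = 2 → 'c'
  'o' (14) + 13 = 1 → 'b'
  'r' (17) + 13 = 4 → 'e'
  't' (19) + 13 = 6 → 'g'
  'r' (17) + 13 = 4 → 'e'
  'a' (0) + 13 = 13 → 'n'
  'i' (8) + 13 = 21 → 'v'
  't' (19) + 13 = 6 → 'g'
Result = "cbegenvg"


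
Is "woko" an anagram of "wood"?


Word 1: "wood" → sorted: doow
Word 2: "woko" → sorted: koow
Same letters? doow != koow
Anagram = No


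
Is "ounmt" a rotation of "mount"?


Word: "mount", Candidate: "ounmt"
Method: check if candidate is substring of word+word
"mountmount" contains "ounmt"? No
Is rotation = No


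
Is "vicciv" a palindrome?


Word: "vicciv"
Reversed: "vicciv"
Forward == Backward? vicciv == vicciv
Palindrome = Yes


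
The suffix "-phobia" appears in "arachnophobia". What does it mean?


Suffix: -phobia
Example: arachnophobia = arachno- + -phobia
Meaning = fear of


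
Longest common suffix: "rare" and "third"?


Word 1: "rare"
Word 2: "third"
Comparing from end:
  Pos -1: 'e' != 'd' (stop)
LCS = "" (length 0)


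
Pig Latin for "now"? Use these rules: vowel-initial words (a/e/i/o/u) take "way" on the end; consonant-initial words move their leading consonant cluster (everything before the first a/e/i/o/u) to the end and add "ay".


Word: "now"
Starts with consonant(s) → move to end, add 'ay'
Consonant cluster: "n"
Pig Latin = "ownay"


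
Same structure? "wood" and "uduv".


Pattern of "wood": [0, 1, 1, 2]
Pattern of "uduv": [0, 1, 0, 2]
Patterns do not match
Same pattern = No


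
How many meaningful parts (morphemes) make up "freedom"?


Word: "freedom"
Morphemes: free | -dom
Each morpheme carries meaning
= 2 morphemes


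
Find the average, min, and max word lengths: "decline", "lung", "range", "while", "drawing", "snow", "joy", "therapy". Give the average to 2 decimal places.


Lengths: "decline"=7, "lung"=4, "range"=5, "while"=5, "drawing"=7, "snow"=4, "joy"=3, "therapy"=7
Sum = 42, Count = 8
Average = 42/8 = 5.25
= avg=5.25, min=3, max=7


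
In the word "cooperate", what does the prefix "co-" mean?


Prefix: co-
Example: cooperate = co- + operate
Meaning = together


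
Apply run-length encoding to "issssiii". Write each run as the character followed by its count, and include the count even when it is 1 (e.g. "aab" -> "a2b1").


String: "issssiii"
Scanning for consecutive runs:
  'i' x 1
  's' x 4
  'i' x 3
RLE = "i1s4i3"


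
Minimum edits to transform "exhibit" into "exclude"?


Word 1: "exhibit" (length 7)
Word 2: "exclude" (length 7)
One optimal edit sequence (insert/delete/substitute each cost 1):
  1. keep 'e'
  2. keep 'x'
  3. substitute 'h' -> 'c'  (+1)
  4. substitute 'i' -> 'l'  (+1)
  5. substitute 'b' -> 'u'  (+1)
  6. substitute 'i' -> 'd'  (+1)
  7. substitute 't' -> 'e'  (+1)
Total edit operations: 5
Edit distance = 5


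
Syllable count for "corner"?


Word: "corner"
Syllable breakdown: cor / ner
Counting: 2 parts
= 2 syllables


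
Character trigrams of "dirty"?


Word: "dirty" (length 5)
Number of trigrams = 5 - 3 + 1 = 3
  Position 0: "dir"
  Position 1: "irt"
  Position 2: "rty"
Trigrams = "dir", "irt", "rty"


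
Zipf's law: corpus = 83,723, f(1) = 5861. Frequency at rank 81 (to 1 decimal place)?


Zipf's law: f(r) = f(1) / r
f(1) = 5861
f(81) = 5861 / 81
= 72.4 occurrences


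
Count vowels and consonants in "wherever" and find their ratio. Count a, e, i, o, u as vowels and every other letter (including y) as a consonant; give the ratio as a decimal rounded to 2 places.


Word: "wherever"
Vowels (a,e,i,o,u): 3
Consonants: 5
Ratio = 3/5
= 0.60


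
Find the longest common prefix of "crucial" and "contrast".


Word 1: "crucial"
Word 2: "contrast"
Comparing from start:
  Pos 0: 'c' == 'c'
  Pos 1: 'r' != 'o' (stop)
LCP = "c" (length 1)


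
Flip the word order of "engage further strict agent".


Original: "engage further strict agent"
Words (1..n): engage | further | strict | agent
Reversed (n..1): agent | strict | further | engage
Result = "agent strict further engage"


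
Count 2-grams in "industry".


Word: "industry" (length 8)
Number of 2-grams = length - 2 + 1 = 8 - 2 + 1
= 7


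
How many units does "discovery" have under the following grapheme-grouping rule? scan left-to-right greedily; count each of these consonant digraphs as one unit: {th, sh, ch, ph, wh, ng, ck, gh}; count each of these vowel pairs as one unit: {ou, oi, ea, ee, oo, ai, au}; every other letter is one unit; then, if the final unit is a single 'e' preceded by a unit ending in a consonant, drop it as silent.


Word: "discovery" (9 letters)
Left-to-right scan:
  [1] 'd' (letter)
  [2] 'i' (letter)
  [3] 's' (letter)
  [4] 'c' (letter)
  [5] 'o' (letter)
  [6] 'v' (letter)
  [7] 'e' (letter)
  [8] 'r' (letter)
  [9] 'y' (letter)
Units from scan: 9
Sound units = 9 units


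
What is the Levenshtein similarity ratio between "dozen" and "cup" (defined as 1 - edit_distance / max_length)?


Word 1: "dozen" (length 5)
Word 2: "cup" (length 3)
One optimal edit sequence:
  1. delete 'd'  (+1)
  2. delete 'o'  (+1)
  3. substitute 'z' -> 'c'  (+1)
  4. substitute 'e' -> 'u'  (+1)
  5. substitute 'n' -> 'p'  (+1)
Edit distance = 5
Max length = max(5, 3) = 5
Similarity = 1 - 5/5
= 0.0000


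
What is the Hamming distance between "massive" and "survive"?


Comparing character by character (same length = 7):
  Pos 0: 'm' vs 's' !=
  Pos 1: 'a' vs 'u' !=
  Pos 2: 's' vs 'r' !=
  Pos 3: 's' vs 'v' !=
  Pos 4: 'i' vs 'i' =
  Pos 5: 'v' vs 'v' =
  Pos 6: 'e' vs 'e' =
Hamming distance = 4


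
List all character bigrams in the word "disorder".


Word: "disorder" (length 8)
Number of bigrams = 8 - 2 + 1 = 7
  Position 0: "di"
  Position 1: "is"
  Position 2: "so"
  Position 3: "or"
  Position 4: "rd"
  Position 5: "de"
  Position 6: "er"
Bigrams = "di", "is", "so", "or", "rd", "de", "er"


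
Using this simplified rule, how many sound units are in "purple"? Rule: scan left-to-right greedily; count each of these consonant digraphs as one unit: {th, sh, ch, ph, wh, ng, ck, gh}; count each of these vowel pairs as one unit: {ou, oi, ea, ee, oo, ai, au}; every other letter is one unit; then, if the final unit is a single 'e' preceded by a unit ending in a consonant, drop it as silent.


Word: "purple" (6 letters)
Left-to-right scan:
  1. 'p' (letter)
  2. 'u' (letter)
  3. 'r' (letter)
  4. 'p' (letter)
  5. 'l' (letter)
  6. 'e' (letter)
Units from scan: 6
Final unit is 'e' after a consonant -> drop as silent (-1)
Sound units = 5 units


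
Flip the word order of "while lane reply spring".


Original: "while lane reply spring"
Words (1..n): while | lane | reply | spring
Reversed (n..1): spring | reply | lane | while
Result = "spring reply lane while"


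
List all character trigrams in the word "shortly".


Word: "shortly" (length 7)
Number of trigrams = 7 - 3 + 1 = 5
  Position 0: "sho"
  Position 1: "hor"
  Position 2: "ort"
  Position 3: "rtl"
  Position 4: "tly"
Trigrams = "sho", "hor", "ort", "rtl", "tly"


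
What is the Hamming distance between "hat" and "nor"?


Comparing character by character (same length = 3):
  Pos 0: 'h' vs 'n' !=
  Pos 1: 'a' vs 'o' !=
  Pos 2: 't' vs 'r' !=
Hamming distance = 3


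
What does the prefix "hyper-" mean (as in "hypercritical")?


Prefix: hyper-
Example: hypercritical (hyper- + critical)
Meaning = over / excessive


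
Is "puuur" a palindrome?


Word: "puuur"
Reversed: "ruuup"
Forward == Backward? puuur != ruuup
Palindrome = No


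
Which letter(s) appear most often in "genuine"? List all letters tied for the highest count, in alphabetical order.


Word: "genuine"
Letter counts:
  'e': 2
  'g': 1
  'i': 1
  'n': 2
  'u': 1
Maximum count = 2
Most frequent = 'e', 'n' (2 times each)


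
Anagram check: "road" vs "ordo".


Word 1: "road" → sorted: ador
Word 2: "ordo" → sorted: door
Same letters? ador != door
Anagram = No


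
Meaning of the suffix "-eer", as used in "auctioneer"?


Suffix: -eer
As in: auctioneer -> auction + -eer
Meaning = one who is concerned with


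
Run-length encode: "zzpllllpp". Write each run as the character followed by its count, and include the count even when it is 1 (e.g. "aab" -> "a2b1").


String: "zzpllllpp"
Scanning for consecutive runs:
  'z' x 2
  'p' x 1
  'l' x 4
  'p' x 2
RLE = "z2p1l4p2"


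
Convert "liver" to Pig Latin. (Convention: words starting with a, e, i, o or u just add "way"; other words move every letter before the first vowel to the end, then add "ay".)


Word: "liver"
Starts with consonant(s) → move to end, add 'ay'
Consonant cluster: "l"
Pig Latin = "iverlay"


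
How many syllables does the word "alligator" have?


Word: "alligator"
Syllable breakdown: al | li | ga | tor
Counting: 4 parts
= 4 syllables


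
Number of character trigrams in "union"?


Word: "union" (length 5)
Number of 3-grams = length - 3 + 1 = 5 - 3 + 1
= 3


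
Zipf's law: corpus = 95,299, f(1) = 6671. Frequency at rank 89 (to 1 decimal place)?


Zipf's law: f(r) = f(1) / r
f(1) = 6671
f(89) = 6671 / 89
= 75.0 occurrences


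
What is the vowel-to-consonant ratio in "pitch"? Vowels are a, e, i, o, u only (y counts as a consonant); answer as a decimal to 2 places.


Word: "pitch"
Vowels (a,e,i,o,u): 1
Consonants: 4
Ratio = 1/4
= 0.25


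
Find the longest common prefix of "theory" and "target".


Word 1: "theory"
Word 2: "target"
Comparing from start:
  Pos 0: 't' == 't'
  Pos 1: 'h' != 'a' (stop)
LCP = "t" (length 1)


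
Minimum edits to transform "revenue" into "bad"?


Word 1: "revenue" (length 7)
Word 2: "bad" (length 3)
One optimal edit sequence (insert/delete/substitute each cost 1):
  1. delete 'r'  (+1)
  2. delete 'e'  (+1)
  3. delete 'v'  (+1)
  4. delete 'e'  (+1)
  5. substitute 'n' -> 'b'  (+1)
  6. substitute 'u' -> 'a'  (+1)
  7. substitute 'e' -> 'd'  (+1)
Total edit operations: 7
Edit distance = 7


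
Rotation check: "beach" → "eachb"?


Word: "beach", Candidate: "eachb"
Method: check if candidate is substring of word+word
"beachbeach" contains "eachb"? Yes
Is rotation = Yes


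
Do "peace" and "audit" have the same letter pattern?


Pattern of "peace": [0, 1, 2, 3, 1]
Pattern of "audit": [0, 1, 2, 3, 4]
Patterns do not match
Same pattern = No


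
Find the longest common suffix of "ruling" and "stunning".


Word 1: "ruling"
Word 2: "stunning"
Comparing from end:
  Pos -1: 'g' == 'g'
  Pos -2: 'n' == 'n'
  Pos -3: 'i' == 'i'
  Pos -4: 'l' != 'n' (stop)
LCS = "ing" (length 3)


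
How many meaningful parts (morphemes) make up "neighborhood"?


Word: "neighborhood"
Morphemes: neighbor + -hood
Each morpheme carries meaning
= 2 morphemes


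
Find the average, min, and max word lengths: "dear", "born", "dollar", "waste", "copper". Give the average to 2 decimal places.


Lengths: "dear"=4, "born"=4, "dollar"=6, "waste"=5, "copper"=6
Sum = 25, Count = 5
Average = 25/5 = 5.00
= avg=5.00, min=4, max=6


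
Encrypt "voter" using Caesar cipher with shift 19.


Word: "voter"
Shift: 19
Each letter → (letter + shift) mod 26:
  'v' (21) + 19 = 14 → 'o'
  'o' (14) + 19 = 7 → 'h'
  't' (19) + 19 = 12 → 'm'
  'e' (4) + 19 = 23 → 'x'
  'r' (17) + 19 = 10 → 'k'
Result = "ohmxk"


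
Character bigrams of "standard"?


Word: "standard" (length 8)
Number of bigrams = 8 - 2 + 1 = 7
  Position 0: "st"
  Position 1: "ta"
  Position 2: "an"
  Position 3: "nd"
  Position 4: "da"
  Position 5: "ar"
  Position 6: "rd"
Bigrams = "st", "ta", "an", "nd", "da", "ar", "rd"


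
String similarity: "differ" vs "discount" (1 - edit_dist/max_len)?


Word 1: "differ" (length 6)
Word 2: "discount" (length 8)
One optimal edit sequence:
  1. keep 'd'
  2. keep 'i'
  3. insert 's'  (+1)
  4. insert 'c'  (+1)
  5. substitute 'f' -> 'o'  (+1)
  6. substitute 'f' -> 'u'  (+1)
  7. substitute 'e' -> 'n'  (+1)
  8. substitute 'r' -> 't'  (+1)
Edit distance = 6
Max length = max(6, 8) = 8
Similarity = 1 - 6/8
= 0.2500


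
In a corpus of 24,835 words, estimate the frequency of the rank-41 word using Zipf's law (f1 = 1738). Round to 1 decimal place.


Zipf's law: f(r) = f(1) / r
f(1) = 1738
f(41) = 1738 / 41
= 42.4 occurrences


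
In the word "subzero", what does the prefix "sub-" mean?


Prefix: sub-
Example: subzero (sub- + zero)
Meaning = under / below


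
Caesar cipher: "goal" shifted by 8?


Word: "goal"
Shift: 8
Each letter → (letter + shift) mod 26:
  'g' (6) + 8 = 14 → 'o'
  'o' (14) + 8 = 22 → 'w'
  'a' (0) + 8 = 8 → 'i'
  'l' (11) + 8 = 19 → 't'
Result = "owit"


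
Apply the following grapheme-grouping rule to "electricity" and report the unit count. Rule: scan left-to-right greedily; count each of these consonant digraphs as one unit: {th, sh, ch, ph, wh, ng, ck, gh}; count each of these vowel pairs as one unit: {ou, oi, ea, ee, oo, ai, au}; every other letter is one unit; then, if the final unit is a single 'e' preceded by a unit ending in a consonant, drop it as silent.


Word: "electricity" (11 letters)
Left-to-right scan:
  1. 'e' (letter)
  2. 'l' (letter)
  3. 'e' (letter)
  4. 'c' (letter)
  5. 't' (letter)
  6. 'r' (letter)
  7. 'i' (letter)
  8. 'c' (letter)
  9. 'i' (letter)
  10. 't' (letter)
  11. 'y' (letter)
Units from scan: 11
Sound units = 11 units


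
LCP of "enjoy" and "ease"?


Word 1: "enjoy"
Word 2: "ease"
Comparing from start:
  Pos 0: 'e' == 'e'
  Pos 1: 'n' != 'a' (stop)
LCP = "e" (length 1)


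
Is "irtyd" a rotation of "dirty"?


Word: "dirty", Candidate: "irtyd"
Method: check if candidate is substring of word+word
"dirtydirty" contains "irtyd"? Yes
Is rotation = Yes


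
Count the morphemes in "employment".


Word: "employment"
Morphemes: employ / -ment
Each morpheme carries meaning
= 2 morphemes


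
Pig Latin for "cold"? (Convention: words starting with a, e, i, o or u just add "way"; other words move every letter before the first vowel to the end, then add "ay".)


Word: "cold"
Starts with consonant(s) → move to end, add 'ay'
Consonant cluster: "c"
Pig Latin = "oldcay"


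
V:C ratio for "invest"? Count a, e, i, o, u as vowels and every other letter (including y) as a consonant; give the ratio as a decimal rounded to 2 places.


Word: "invest"
Vowels (a,e,i,o,u): 2
Consonants: 4
Ratio = 2/4
= 0.50


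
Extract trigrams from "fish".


Word: "fish" (length 4)
Number of trigrams = 4 - 3 + 1 = 2
  Position 0: "fis"
  Position 1: "ish"
Trigrams = "fis", "ish"


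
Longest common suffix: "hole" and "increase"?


Word 1: "hole"
Word 2: "increase"
Comparing from end:
  Pos -1: 'e' == 'e'
  Pos -2: 'l' != 's' (stop)
LCS = "e" (length 1)


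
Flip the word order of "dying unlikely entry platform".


Original: "dying unlikely entry platform"
Words (1..n): dying | unlikely | entry | platform
Reversed (n..1): platform | entry | unlikely | dying
Result = "platform entry unlikely dying"


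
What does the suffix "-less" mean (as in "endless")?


Suffix: -less
As in: endless -> end + -less
Meaning = without


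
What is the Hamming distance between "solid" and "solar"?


Comparing character by character (same length = 5):
  Pos 0: 's' vs 's' =
  Pos 1: 'o' vs 'o' =
  Pos 2: 'l' vs 'l' =
  Pos 3: 'i' vs 'a' !=
  Pos 4: 'd' vs 'r' !=
Hamming distance = 2


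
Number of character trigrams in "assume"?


Word: "assume" (length 6)
Number of 3-grams = length - 3 + 1 = 6 - 3 + 1
= 4


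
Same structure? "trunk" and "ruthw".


Pattern of "trunk": [0, 1, 2, 3, 4]
Pattern of "ruthw": [0, 1, 2, 3, 4]
Patterns match
Same pattern = Yes


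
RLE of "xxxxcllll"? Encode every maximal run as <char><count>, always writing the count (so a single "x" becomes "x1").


String: "xxxxcllll"
Scanning for consecutive runs:
  'x' x 4
  'c' x 1
  'l' x 4
RLE = "x4c1l4"


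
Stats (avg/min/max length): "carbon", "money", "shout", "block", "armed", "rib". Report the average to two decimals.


Lengths: "carbon"=6, "money"=5, "shout"=5, "block"=5, "armed"=5, "rib"=3
Sum = 29, Count = 6
Average = 29/6 = 4.83
= avg=4.83, min=3, max=6


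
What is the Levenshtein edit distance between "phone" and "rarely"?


Word 1: "phone" (length 5)
Word 2: "rarely" (length 6)
One optimal edit sequence (insert/delete/substitute each cost 1):
  1. insert 'r'  (+1)
  2. substitute 'p' -> 'a'  (+1)
  3. substitute 'h' -> 'r'  (+1)
  4. substitute 'o' -> 'e'  (+1)
  5. substitute 'n' -> 'l'  (+1)
  6. substitute 'e' -> 'y'  (+1)
Total edit operations: 6
Edit distance = 6


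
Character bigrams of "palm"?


Word: "palm" (length 4)
Number of bigrams = 4 - 2 + 1 = 3
  Position 0: "pa"
  Position 1: "al"
  Position 2: "lm"
Bigrams = "pa", "al", "lm"


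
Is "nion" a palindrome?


Word: "nion"
Reversed: "noin"
Forward == Backward? nion != noin
Palindrome = No


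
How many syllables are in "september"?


Word: "september"
Syllable breakdown: sep · tem · ber
Counting: 3 parts
= 3 syllables


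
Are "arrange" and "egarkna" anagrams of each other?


Word 1: "arrange" → sorted: aaegnrr
Word 2: "egarkna" → sorted: aaegknr
Same letters? aaegnrr != aaegknr
Anagram = No


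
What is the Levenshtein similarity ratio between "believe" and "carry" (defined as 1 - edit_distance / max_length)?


Word 1: "believe" (length 7)
Word 2: "carry" (length 5)
One optimal edit sequence:
  1. delete 'b'  (+1)
  2. delete 'e'  (+1)
  3. substitute 'l' -> 'c'  (+1)
  4. substitute 'i' -> 'a'  (+1)
  5. substitute 'e' -> 'r'  (+1)
  6. substitute 'v' -> 'r'  (+1)
  7. substitute 'e' -> 'y'  (+1)
Edit distance = 7
Max length = max(7, 5) = 7
Similarity = 1 - 7/7
= 0.0000


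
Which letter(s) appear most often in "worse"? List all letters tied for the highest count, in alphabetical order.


Word: "worse"
Letter counts:
  'e': 1
  'o': 1
  'r': 1
  's': 1
  'w': 1
Maximum count = 1
Most frequent = 'e', 'o', 'r', 's', 'w' (1 time each)


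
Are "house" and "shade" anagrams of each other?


Word 1: "house" → sorted: ehosu
Word 2: "shade" → sorted: adehs
Same letters? ehosu != adehs
Anagram = No


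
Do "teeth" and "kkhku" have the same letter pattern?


Pattern of "teeth": [0, 1, 1, 0, 2]
Pattern of "kkhku": [0, 0, 1, 0, 2]
Patterns do not match
Same pattern = No


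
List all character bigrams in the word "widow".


Word: "widow" (length 5)
Number of bigrams = 5 - 2 + 1 = 4
  Position 0: "wi"
  Position 1: "id"
  Position 2: "do"
  Position 3: "ow"
Bigrams = "wi", "id", "do", "ow"


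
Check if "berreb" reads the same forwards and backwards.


Word: "berreb"
Reversed: "berreb"
Forward == Backward? berreb == berreb
Palindrome = Yes


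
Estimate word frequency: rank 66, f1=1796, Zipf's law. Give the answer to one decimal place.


Zipf's law: f(r) = f(1) / r
f(1) = 1796
f(66) = 1796 / 66
= 27.2 occurrences


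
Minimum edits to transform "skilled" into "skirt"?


Word 1: "skilled" (length 7)
Word 2: "skirt" (length 5)
One optimal edit sequence (insert/delete/substitute each cost 1):
  1. keep 's'
  2. keep 'k'
  3. keep 'i'
  4. delete 'l'  (+1)
  5. delete 'l'  (+1)
  6. substitute 'e' -> 'r'  (+1)
  7. substitute 'd' -> 't'  (+1)
Total edit operations: 4
Edit distance = 4


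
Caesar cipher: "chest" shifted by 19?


Word: "chest"
Shift: 19
Each letter → (letter + shift) mod 26:
  'c' (2) + 19 = 21 → 'v'
  'h' (7) + 19 = 0 → 'a'
  'e' (4) + 19 = 23 → 'x'
  's' (18) + 19 = 11 → 'l'
  't' (19) + 19 = 12 → 'm'
Result = "vaxlm"


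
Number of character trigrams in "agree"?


Word: "agree" (length 5)
Number of 3-grams = length - 3 + 1 = 5 - 3 + 1
= 3


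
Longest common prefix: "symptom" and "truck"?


Word 1: "symptom"
Word 2: "truck"
Comparing from start:
  Pos 0: 's' != 't' (stop)
LCP = "" (length 0)


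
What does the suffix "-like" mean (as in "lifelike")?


Suffix: -like
Example: lifelike = life + -like
Meaning = resembling


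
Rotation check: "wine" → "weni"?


Word: "wine", Candidate: "weni"
Method: check if candidate is substring of word+word
"winewine" contains "weni"? No
Is rotation = No


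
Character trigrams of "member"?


Word: "member" (length 6)
Number of trigrams = 6 - 3 + 1 = 4
  Position 0: "mem"
  Position 1: "emb"
  Position 2: "mbe"
  Position 3: "ber"
Trigrams = "mem", "emb", "mbe", "ber"


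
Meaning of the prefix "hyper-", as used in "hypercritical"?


Prefix: hyper-
Example: hypercritical (hyper- + critical)
Meaning = over / excessive


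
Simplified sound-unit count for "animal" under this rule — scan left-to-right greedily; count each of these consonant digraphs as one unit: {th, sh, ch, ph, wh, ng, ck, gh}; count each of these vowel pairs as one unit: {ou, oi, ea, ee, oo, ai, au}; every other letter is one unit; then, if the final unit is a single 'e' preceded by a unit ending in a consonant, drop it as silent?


Word: "animal" (6 letters)
Left-to-right scan:
  (1) 'a' (letter)
  (2) 'n' (letter)
  (3) 'i' (letter)
  (4) 'm' (letter)
  (5) 'a' (letter)
  (6) 'l' (letter)
Units from scan: 6
Sound units = 6 units


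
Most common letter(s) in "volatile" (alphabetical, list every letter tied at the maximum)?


Word: "volatile"
Letter counts:
  'a': 1
  'e': 1
  'i': 1
  'l': 2
  'o': 1
  't': 1
  'v': 1
Maximum count = 2
Most frequent = 'l' (2 times each)


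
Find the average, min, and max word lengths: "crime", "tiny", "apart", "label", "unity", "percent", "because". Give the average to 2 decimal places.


Lengths: "crime"=5, "tiny"=4, "apart"=5, "label"=5, "unity"=5, "percent"=7, "because"=7
Sum = 38, Count = 7
Average = 38/7 = 5.43
= avg=5.43, min=4, max=7


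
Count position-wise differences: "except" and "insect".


Comparing character by character (same length = 6):
  Pos 0: 'e' vs 'i' !=
  Pos 1: 'x' vs 'n' !=
  Pos 2: 'c' vs 's' !=
  Pos 3: 'e' vs 'e' =
  Pos 4: 'p' vs 'c' !=
  Pos 5: 't' vs 't' =
Hamming distance = 4


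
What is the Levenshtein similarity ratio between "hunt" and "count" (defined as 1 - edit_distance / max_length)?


Word 1: "hunt" (length 4)
Word 2: "count" (length 5)
One optimal edit sequence:
  1. insert 'c'  (+1)
  2. substitute 'h' -> 'o'  (+1)
  3. keep 'u'
  4. keep 'n'
  5. keep 't'
Edit distance = 2
Max length = max(4, 5) = 5
Similarity = 1 - 2/5
= 0.6000


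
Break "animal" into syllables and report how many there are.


Word: "animal"
Syllable breakdown: an / i / mal
Counting: 3 parts
= 3 syllables


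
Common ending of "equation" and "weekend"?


Word 1: "equation"
Word 2: "weekend"
Comparing from end:
  Pos -1: 'n' != 'd' (stop)
LCS = "" (length 0)


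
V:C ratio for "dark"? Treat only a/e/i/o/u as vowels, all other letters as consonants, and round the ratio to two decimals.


Word: "dark"
Vowels (a,e,i,o,u): 1
Consonants: 3
Ratio = 1/3
= 0.33


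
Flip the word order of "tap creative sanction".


Original: "tap creative sanction"
Words (1..n): tap | creative | sanction
Reversed (n..1): sanction | creative | tap
Result = "sanction creative tap"


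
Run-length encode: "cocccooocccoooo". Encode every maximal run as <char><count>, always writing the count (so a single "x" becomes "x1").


String: "cocccooocccoooo"
Scanning for consecutive runs:
  'c' x 1
  'o' x 1
  'c' x 3
  'o' x 3
  'c' x 3
  'o' x 4
RLE = "c1o1c3o3c3o4"


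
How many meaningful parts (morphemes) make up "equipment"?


Word: "equipment"
Morphemes: equip + -ment
Each morpheme carries meaning
= 2 morphemes


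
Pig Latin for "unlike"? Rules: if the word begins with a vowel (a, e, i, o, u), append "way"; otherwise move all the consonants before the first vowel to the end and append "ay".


Word: "unlike"
Starts with vowel → add 'way'
Pig Latin = "unlikeway"


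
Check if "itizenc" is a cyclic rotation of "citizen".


Word: "citizen", Candidate: "itizenc"
Method: check if candidate is substring of word+word
"citizencitizen" contains "itizenc"? Yes
Is rotation = Yes


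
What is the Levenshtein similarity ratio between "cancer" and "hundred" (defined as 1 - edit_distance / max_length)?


Word 1: "cancer" (length 6)
Word 2: "hundred" (length 7)
One optimal edit sequence:
  1. substitute 'c' -> 'h'  (+1)
  2. substitute 'a' -> 'u'  (+1)
  3. keep 'n'
  4. insert 'd'  (+1)
  5. substitute 'c' -> 'r'  (+1)
  6. keep 'e'
  7. substitute 'r' -> 'd'  (+1)
Edit distance = 5
Max length = max(6, 7) = 7
Similarity = 1 - 5/7
= 0.2857


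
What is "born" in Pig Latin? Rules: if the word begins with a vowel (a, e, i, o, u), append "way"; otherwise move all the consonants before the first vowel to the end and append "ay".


Word: "born"
Starts with consonant(s) → move to end, add 'ay'
Consonant cluster: "b"
Pig Latin = "ornbay"


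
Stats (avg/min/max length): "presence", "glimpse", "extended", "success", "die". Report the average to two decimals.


Lengths: "presence"=8, "glimpse"=7, "extended"=8, "success"=7, "die"=3
Sum = 33, Count = 5
Average = 33/5 = 6.60
= avg=6.60, min=3, max=8


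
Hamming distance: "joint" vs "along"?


Comparing character by character (same length = 5):
  Pos 0: 'j' vs 'a' !=
  Pos 1: 'o' vs 'l' !=
  Pos 2: 'i' vs 'o' !=
  Pos 3: 'n' vs 'n' =
  Pos 4: 't' vs 'g' !=
Hamming distance = 4


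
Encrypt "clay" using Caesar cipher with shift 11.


Word: "clay"
Shift: 11
Each letter → (letter + shift) mod 26:
  'c' (2) + 11 = 13 → 'n'
  'l' (11) + 11 = 22 → 'w'
  'a' (0) + 11 = 11 → 'l'
  'y' (24) + 11 = 9 → 'j'
Result = "nwlj"


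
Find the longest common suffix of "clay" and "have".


Word 1: "clay"
Word 2: "have"
Comparing from end:
  Pos -1: 'y' != 'e' (stop)
LCS = "" (length 0)


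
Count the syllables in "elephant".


Word: "elephant"
Syllable breakdown: el-e-phant
Counting: 3 parts
= 3 syllables


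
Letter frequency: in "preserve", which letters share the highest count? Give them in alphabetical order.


Word: "preserve"
Letter counts:
  'e': 3
  'p': 1
  'r': 2
  's': 1
  'v': 1
Maximum count = 3
Most frequent = 'e' (3 times each)


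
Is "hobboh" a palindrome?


Word: "hobboh"
Reversed: "hobboh"
Forward == Backward? hobboh == hobboh
Palindrome = Yes


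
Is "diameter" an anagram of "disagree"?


Word 1: "disagree" → sorted: adeegirs
Word 2: "diameter" → sorted: adeeimrt
Same letters? adeegirs != adeeimrt
Anagram = No


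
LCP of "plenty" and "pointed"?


Word 1: "plenty"
Word 2: "pointed"
Comparing from start:
  Pos 0: 'p' == 'p'
  Pos 1: 'l' != 'o' (stop)
LCP = "p" (length 1)


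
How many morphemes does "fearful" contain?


Word: "fearful"
Morphemes: fear + -ful
Each morpheme carries meaning
= 2 morphemes


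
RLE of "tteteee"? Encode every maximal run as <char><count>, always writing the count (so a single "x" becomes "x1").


String: "tteteee"
Scanning for consecutive runs:
  't' x 2
  'e' x 1
  't' x 1
  'e' x 3
RLE = "t2e1t1e3"


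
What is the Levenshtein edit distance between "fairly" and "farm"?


Word 1: "fairly" (length 6)
Word 2: "farm" (length 4)
One optimal edit sequence (insert/delete/substitute each cost 1):
  1. keep 'f'
  2. keep 'a'
  3. delete 'i'  (+1)
  4. keep 'r'
  5. delete 'l'  (+1)
  6. substitute 'y' -> 'm'  (+1)
Total edit operations: 3
Edit distance = 3


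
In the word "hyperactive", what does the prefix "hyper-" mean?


Prefix: hyper-
Example: hyperactive (hyper- + active)
Meaning = over / excessive


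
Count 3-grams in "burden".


Word: "burden" (length 6)
Number of 3-grams = length - 3 + 1 = 6 - 3 + 1
= 4


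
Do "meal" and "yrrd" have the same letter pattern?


Pattern of "meal": [0, 1, 2, 3]
Pattern of "yrrd": [0, 1, 1, 2]
Patterns do not match
Same pattern = No


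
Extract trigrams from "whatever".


Word: "whatever" (length 8)
Number of trigrams = 8 - 3 + 1 = 6
  Position 0: "wha"
  Position 1: "hat"
  Position 2: "ate"
  Position 3: "tev"
  Position 4: "eve"
  Position 5: "ver"
Trigrams = "wha", "hat", "ate", "tev", "eve", "ver"


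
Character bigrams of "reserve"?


Word: "reserve" (length 7)
Number of bigrams = 7 - 2 + 1 = 6
  Position 0: "re"
  Position 1: "es"
  Position 2: "se"
  Position 3: "er"
  Position 4: "rv"
  Position 5: "ve"
Bigrams = "re", "es", "se", "er", "rv", "ve"


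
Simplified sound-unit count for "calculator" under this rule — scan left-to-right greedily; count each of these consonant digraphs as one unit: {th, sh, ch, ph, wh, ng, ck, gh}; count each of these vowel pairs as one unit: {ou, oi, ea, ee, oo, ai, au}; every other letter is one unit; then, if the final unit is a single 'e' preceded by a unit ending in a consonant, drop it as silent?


Word: "calculator" (10 letters)
Left-to-right scan:
  1. 'c' (letter)
  2. 'a' (letter)
  3. 'l' (letter)
  4. 'c' (letter)
  5. 'u' (letter)
  6. 'l' (letter)
  7. 'a' (letter)
  8. 't' (letter)
  9. 'o' (letter)
  10. 'r' (letter)
Units from scan: 10
Sound units = 10 units


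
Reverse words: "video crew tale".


Original: "video crew tale"
Words (1..n): video | crew | tale
Reversed (n..1): tale | crew | video
Result = "tale crew video"


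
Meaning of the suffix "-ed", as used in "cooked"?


Suffix: -ed
Example: cooked = cook + -ed
Meaning = past tense


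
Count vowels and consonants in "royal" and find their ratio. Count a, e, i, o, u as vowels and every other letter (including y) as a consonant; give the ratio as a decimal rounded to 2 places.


Word: "royal"
Vowels (a,e,i,o,u): 2
Consonants: 3
Ratio = 2/3
= 0.67


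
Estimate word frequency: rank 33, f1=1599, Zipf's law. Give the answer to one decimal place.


Zipf's law: f(r) = f(1) / r
f(1) = 1599
f(33) = 1599 / 33
= 48.5 occurrences


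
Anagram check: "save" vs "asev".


Word 1: "save" → sorted: aesv
Word 2: "asev" → sorted: aesv
Same letters? aesv == aesv
Anagram = Yes


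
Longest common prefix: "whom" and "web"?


Word 1: "whom"
Word 2: "web"
Comparing from start:
  Pos 0: 'w' == 'w'
  Pos 1: 'h' != 'e' (stop)
LCP = "w" (length 1)


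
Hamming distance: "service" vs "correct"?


Comparing character by character (same length = 7):
  Pos 0: 's' vs 'c' !=
  Pos 1: 'e' vs 'o' !=
  Pos 2: 'r' vs 'r' =
  Pos 3: 'v' vs 'r' !=
  Pos 4: 'i' vs 'e' !=
  Pos 5: 'c' vs 'c' =
  Pos 6: 'e' vs 't' !=
Hamming distance = 5


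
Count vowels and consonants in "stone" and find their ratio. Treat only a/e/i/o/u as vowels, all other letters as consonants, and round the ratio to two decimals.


Word: "stone"
Vowels (a,e,i,o,u): 2
Consonants: 3
Ratio = 2/3
= 0.67


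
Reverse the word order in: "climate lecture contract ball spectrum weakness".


Original: "climate lecture contract ball spectrum weakness"
Words (1..n): climate | lecture | contract | ball | spectrum | weakness
Reversed (n..1): weakness | spectrum | ball | contract | lecture | climate
Result = "weakness spectrum ball contract lecture climate"


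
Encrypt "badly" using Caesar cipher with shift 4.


Word: "badly"
Shift: 4
Each letter → (letter + shift) mod 26:
  'b' (1) + 4 = 5 → 'f'
  'a' (0) + 4 = 4 → 'e'
  'd' (3) + 4 = 7 → 'h'
  'l' (11) + 4 = 15 → 'p'
  'y' (24) + 4 = 2 → 'c'
Result = "fehpc"


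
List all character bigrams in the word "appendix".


Word: "appendix" (length 8)
Number of bigrams = 8 - 2 + 1 = 7
  Position 0: "ap"
  Position 1: "pp"
  Position 2: "pe"
  Position 3: "en"
  Position 4: "nd"
  Position 5: "di"
  Position 6: "ix"
Bigrams = "ap", "pp", "pe", "en", "nd", "di", "ix"


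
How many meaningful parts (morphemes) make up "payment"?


Word: "payment"
Morphemes: pay / -ment
Each morpheme carries meaning
= 2 morphemes


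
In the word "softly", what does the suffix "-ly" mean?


Suffix: -ly
Example: softly (soft + -ly)
Meaning = in a manner


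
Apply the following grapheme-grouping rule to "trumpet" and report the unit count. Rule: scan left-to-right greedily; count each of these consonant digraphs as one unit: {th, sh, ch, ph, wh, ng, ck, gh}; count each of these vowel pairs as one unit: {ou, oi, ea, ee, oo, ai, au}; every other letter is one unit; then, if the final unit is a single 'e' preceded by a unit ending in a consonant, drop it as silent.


Word: "trumpet" (7 letters)
Left-to-right scan:
  [1] 't' (letter)
  [2] 'r' (letter)
  [3] 'u' (letter)
  [4] 'm' (letter)
  [5] 'p' (letter)
  [6] 'e' (letter)
  [7] 't' (letter)
Units from scan: 7
Sound units = 7 units
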